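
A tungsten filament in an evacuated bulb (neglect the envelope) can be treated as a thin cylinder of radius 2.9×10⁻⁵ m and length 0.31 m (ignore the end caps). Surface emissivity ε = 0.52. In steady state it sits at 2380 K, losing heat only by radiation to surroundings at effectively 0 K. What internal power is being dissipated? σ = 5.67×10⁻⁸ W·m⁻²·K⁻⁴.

Steady state: P = εσA T⁴.
A = 2πrL = 5.649×10⁻⁵ m²; T⁴ = (2380)⁴ = 3.209×10¹³ K⁴.
P = 0.52 × 5.67×10⁻⁸ × 5.649×10⁻⁵ × 3.209×10¹³.

P ≈ 53.4 W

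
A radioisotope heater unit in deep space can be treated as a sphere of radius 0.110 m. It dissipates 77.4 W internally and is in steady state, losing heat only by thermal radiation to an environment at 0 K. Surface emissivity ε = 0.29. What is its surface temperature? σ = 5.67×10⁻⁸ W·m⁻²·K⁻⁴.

T ≈ 419 K

Steady state: internal power = radiated power, P = εσA T⁴.
Radiating area A = 4πr² = 0.1521 m².
T⁴ = P/(εσA) = 77.4/(0.29·5.67×10⁻⁸·0.1521) = 3.096×10¹⁰ K⁴.
T = (3.096×10¹⁰)^(1/4).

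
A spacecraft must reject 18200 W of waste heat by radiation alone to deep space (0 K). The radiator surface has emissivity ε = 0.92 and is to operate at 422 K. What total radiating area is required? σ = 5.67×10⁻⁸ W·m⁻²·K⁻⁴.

A ≈ 11.0 m²

P = εσA T⁴ ⇒ A = P/(εσT⁴).
T⁴ = 3.171×10¹⁰ K⁴.
A = 18200/(0.92 × 5.67×10⁻⁸ × 3.171×10¹⁰).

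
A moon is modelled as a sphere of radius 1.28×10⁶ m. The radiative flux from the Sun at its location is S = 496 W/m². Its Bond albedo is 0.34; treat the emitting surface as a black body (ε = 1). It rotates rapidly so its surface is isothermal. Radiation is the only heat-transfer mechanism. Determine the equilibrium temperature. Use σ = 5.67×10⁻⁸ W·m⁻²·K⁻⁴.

At equilibrium, absorbed power = emitted power.
Absorbing cross-section = πr² = 5.147×10¹² m²; emitting surface = 4πr² = 2.059×10¹³ m² (ratio 4).
(1−a)S·A_cross = εσ·A_surf·T⁴  ⇒  T⁴ = (1−a)S/(4σ).
T⁴ = 0.660·496/(4·5.67×10⁻⁸) = 1.443×10⁹ K⁴.
T = (1.443×10⁹)^(1/4).

T ≈ 195 K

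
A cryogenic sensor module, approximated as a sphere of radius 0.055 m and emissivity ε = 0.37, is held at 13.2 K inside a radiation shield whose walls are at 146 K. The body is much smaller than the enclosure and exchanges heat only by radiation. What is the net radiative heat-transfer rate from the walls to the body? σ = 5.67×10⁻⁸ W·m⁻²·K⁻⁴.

P_net ≈ 0.362 W

For a small grey body in a large enclosure: P_net = εσA(T_body⁴ − T_wall⁴).
A = 4πr² = 0.03801 m²; T_body⁴ − T_wall⁴ = 30360 − 4.544×10⁸ = -4.543×10⁸ K⁴.
|P_net| = 0.37·5.67×10⁻⁸·0.03801·4.543×10⁸.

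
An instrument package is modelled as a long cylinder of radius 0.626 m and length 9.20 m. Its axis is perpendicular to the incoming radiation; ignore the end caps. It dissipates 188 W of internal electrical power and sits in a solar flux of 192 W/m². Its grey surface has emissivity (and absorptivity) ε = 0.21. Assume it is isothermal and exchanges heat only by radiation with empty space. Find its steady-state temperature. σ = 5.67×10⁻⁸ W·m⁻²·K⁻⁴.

T ≈ 197 K

At steady state, absorbed solar power + internal power = radiated power.
Absorbed: α·S·A_cross = 0.21·192·11.52 = 464.4 W (cross-section 2rL).
Total input = 464.4 + 188 = 652.4 W.
Radiated: εσ·A_surf·T⁴ with A_surf = 2πrL = 36.19 m².
T⁴ = 652.4/(0.21·5.67×10⁻⁸·36.19) = 1.514×10⁹ K⁴.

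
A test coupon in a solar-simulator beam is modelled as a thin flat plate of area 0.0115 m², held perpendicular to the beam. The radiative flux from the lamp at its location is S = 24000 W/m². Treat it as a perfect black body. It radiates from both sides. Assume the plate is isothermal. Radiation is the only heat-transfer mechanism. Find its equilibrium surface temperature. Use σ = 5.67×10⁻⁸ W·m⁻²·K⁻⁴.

T ≈ 678 K

At equilibrium, absorbed power = emitted power.
Absorbing cross-section = A = 0.01150 m²; emitting surface = 2A = 0.02300 m² (ratio 2).
S·A_cross = εσ·A_surf·T⁴  ⇒  T⁴ = S/(2σ).
T⁴ = 1.00·24000/(2·5.67×10⁻⁸) = 2.116×10¹¹ K⁴.
T = (2.116×10¹¹)^(1/4).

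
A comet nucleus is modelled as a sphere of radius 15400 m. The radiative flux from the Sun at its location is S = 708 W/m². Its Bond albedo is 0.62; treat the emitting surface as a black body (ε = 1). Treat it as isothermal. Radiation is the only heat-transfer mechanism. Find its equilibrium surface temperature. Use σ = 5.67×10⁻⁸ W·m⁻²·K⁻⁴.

T ≈ 186 K

At equilibrium, absorbed power = emitted power.
Absorbing cross-section = πr² = 7.451×10⁸ m²; emitting surface = 4πr² = 2.980×10⁹ m² (ratio 4).
(1−a)S·A_cross = εσ·A_surf·T⁴  ⇒  T⁴ = (1−a)S/(4σ).
T⁴ = 0.380·708/(4·5.67×10⁻⁸) = 1.186×10⁹ K⁴.
T = (1.186×10⁹)^(1/4).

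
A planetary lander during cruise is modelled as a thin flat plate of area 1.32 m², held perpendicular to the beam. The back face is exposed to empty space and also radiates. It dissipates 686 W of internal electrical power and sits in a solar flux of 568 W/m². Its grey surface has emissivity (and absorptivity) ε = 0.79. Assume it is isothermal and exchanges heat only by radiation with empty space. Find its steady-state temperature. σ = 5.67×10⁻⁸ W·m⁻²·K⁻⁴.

At steady state, absorbed solar power + internal power = radiated power.
Absorbed: α·S·A_cross = 0.79·568·1.320 = 592.3 W (cross-section A).
Total input = 592.3 + 686 = 1278 W.
Radiated: εσ·A_surf·T⁴ with A_surf = 2A = 2.640 m².
T⁴ = 1278/(0.79·5.67×10⁻⁸·2.640) = 1.081×10¹⁰ K⁴.

T ≈ 322 K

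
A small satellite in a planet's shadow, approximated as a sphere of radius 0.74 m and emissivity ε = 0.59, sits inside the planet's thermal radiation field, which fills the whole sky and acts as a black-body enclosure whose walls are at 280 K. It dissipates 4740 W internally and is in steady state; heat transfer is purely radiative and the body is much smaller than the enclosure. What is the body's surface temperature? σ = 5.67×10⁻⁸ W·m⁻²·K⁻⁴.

For a small grey body in a large enclosure, net radiated power = εσA(T⁴ − T_w⁴).
Steady state: P = εσA(T⁴ − T_w⁴) with A = 4πr² = 6.881 m².
T⁴ = P/(εσA) + T_w⁴ = 4740/(0.59·5.67×10⁻⁸·6.881) + (280)⁴
    = 2.059×10¹⁰ + 6.147×10⁹ = 2.674×10¹⁰ K⁴.

T ≈ 404 K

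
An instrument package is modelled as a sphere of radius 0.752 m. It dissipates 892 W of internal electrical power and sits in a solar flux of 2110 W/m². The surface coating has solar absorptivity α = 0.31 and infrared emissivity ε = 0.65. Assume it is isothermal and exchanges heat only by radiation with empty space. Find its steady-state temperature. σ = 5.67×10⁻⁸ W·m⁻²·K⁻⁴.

At steady state, absorbed solar power + internal power = radiated power.
Absorbed: α·S·A_cross = 0.31·2110·1.777 = 1162 W (cross-section πr²).
Total input = 1162 + 892 = 2054 W.
Radiated: εσ·A_surf·T⁴ with A_surf = 4πr² = 7.106 m².
T⁴ = 2054/(0.65·5.67×10⁻⁸·7.106) = 7.843×10⁹ K⁴.

T ≈ 298 K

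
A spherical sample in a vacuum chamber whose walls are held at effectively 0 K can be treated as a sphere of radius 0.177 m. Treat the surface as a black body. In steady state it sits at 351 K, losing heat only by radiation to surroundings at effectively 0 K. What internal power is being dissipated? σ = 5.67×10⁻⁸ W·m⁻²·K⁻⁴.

P ≈ 339 W

Steady state: P = εσA T⁴.
A = 4πr² = 0.3937 m²; T⁴ = (351)⁴ = 1.518×10¹⁰ K⁴.
P = 1.0 × 5.67×10⁻⁸ × 0.3937 × 1.518×10¹⁰.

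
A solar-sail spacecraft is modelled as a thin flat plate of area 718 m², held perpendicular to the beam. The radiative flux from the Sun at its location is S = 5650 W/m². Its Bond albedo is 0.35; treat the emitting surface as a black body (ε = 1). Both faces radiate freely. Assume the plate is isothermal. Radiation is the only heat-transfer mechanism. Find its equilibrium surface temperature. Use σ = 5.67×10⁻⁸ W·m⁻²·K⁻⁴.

At equilibrium, absorbed power = emitted power.
Absorbing cross-section = A = 718.0 m²; emitting surface = 2A = 1436 m² (ratio 2).
(1−a)S·A_cross = εσ·A_surf·T⁴  ⇒  T⁴ = (1−a)S/(2σ).
T⁴ = 0.650·5650/(2·5.67×10⁻⁸) = 3.239×10¹⁰ K⁴.
T = (3.239×10¹⁰)^(1/4).

T ≈ 424 K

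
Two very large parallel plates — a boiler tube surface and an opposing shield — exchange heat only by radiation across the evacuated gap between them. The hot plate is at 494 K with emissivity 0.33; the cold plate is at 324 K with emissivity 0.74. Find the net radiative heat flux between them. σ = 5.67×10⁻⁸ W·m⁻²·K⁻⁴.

q ≈ 814 W/m²

For two infinite grey parallel plates, q = σ(T₁⁴ − T₂⁴)/(1/ε₁ + 1/ε₂ − 1).
T₁⁴ − T₂⁴ = 5.955×10¹⁰ − 1.102×10¹⁰ = 4.853×10¹⁰ K⁴.
1/ε₁ + 1/ε₂ − 1 = 3.030 + 1.351 − 1 = 3.382.
q = 5.67×10⁻⁸ × 4.853×10¹⁰ / 3.382.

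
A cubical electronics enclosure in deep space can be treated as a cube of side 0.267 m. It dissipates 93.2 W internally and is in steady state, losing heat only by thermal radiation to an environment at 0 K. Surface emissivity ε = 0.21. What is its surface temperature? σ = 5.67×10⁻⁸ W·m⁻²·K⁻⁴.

Steady state: internal power = radiated power, P = εσA T⁴.
Radiating area A = 6L² = 0.4277 m².
T⁴ = P/(εσA) = 93.2/(0.21·5.67×10⁻⁸·0.4277) = 1.830×10¹⁰ K⁴.
T = (1.830×10¹⁰)^(1/4).

T ≈ 368 K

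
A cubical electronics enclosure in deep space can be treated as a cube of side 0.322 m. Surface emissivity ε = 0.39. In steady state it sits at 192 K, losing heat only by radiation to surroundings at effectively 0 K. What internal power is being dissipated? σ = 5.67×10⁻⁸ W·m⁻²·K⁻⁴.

Steady state: P = εσA T⁴.
A = 6L² = 0.6221 m²; T⁴ = (192)⁴ = 1.359×10⁹ K⁴.
P = 0.39 × 5.67×10⁻⁸ × 0.6221 × 1.359×10⁹.

P ≈ 18.7 W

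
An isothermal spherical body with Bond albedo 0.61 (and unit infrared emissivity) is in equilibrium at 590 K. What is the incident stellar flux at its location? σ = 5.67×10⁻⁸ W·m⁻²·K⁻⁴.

(1−a)S·πr² = σ·4πr²·T⁴ ⇒ S = 4σT⁴/(1−a).
S = 4·5.67×10⁻⁸·1.212×10¹¹/0.390.

S ≈ 70500 W/m²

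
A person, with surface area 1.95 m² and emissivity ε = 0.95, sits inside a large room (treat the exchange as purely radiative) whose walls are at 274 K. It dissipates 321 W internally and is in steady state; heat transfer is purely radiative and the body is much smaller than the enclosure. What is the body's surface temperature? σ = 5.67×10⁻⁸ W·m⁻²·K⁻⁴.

T ≈ 305 K

For a small grey body in a large enclosure, net radiated power = εσA(T⁴ − T_w⁴).
Steady state: P = εσA(T⁴ − T_w⁴) with A = 1.95 m².
T⁴ = P/(εσA) + T_w⁴ = 321/(0.95·5.67×10⁻⁸·1.950) + (274)⁴
    = 3.056×10⁹ + 5.636×10⁹ = 8.692×10⁹ K⁴.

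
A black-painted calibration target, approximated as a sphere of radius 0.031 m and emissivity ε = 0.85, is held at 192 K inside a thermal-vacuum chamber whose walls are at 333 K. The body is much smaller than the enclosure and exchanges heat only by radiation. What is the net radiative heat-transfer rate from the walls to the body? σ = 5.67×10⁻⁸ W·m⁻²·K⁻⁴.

For a small grey body in a large enclosure: P_net = εσA(T_body⁴ − T_wall⁴).
A = 4πr² = 0.01208 m²; T_body⁴ − T_wall⁴ = 1.359×10⁹ − 1.230×10¹⁰ = -1.094×10¹⁰ K⁴.
|P_net| = 0.85·5.67×10⁻⁸·0.01208·1.094×10¹⁰.

P_net ≈ 6.37 W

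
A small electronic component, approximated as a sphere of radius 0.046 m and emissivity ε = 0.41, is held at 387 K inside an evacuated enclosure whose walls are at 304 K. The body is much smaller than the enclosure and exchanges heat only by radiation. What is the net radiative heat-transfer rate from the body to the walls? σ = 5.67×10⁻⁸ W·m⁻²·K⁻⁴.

P_net ≈ 8.59 W

For a small grey body in a large enclosure: P_net = εσA(T_body⁴ − T_wall⁴).
A = 4πr² = 0.02659 m²; T_body⁴ − T_wall⁴ = 2.243×10¹⁰ − 8.541×10⁹ = 1.389×10¹⁰ K⁴.
|P_net| = 0.41·5.67×10⁻⁸·0.02659·1.389×10¹⁰.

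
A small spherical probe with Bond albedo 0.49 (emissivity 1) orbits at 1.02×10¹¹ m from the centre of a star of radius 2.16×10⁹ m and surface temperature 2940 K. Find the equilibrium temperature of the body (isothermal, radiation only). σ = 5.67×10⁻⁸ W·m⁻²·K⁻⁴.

T ≈ 256 K

The star's surface emits σT_*⁴; at distance d the flux is S = σT_*⁴(R_*/d)².
S = 5.67×10⁻⁸·(2940)⁴·(2.16×10⁹/1.02×10¹¹)² = 1900 W/m².
For an isothermal sphere T⁴ = (1−a)S/(4σ) = 4.272×10⁹ K⁴.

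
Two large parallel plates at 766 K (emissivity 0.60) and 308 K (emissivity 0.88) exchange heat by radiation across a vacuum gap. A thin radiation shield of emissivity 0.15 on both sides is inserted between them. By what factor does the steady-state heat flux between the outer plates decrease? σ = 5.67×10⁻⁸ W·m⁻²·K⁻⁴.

factor ≈ 7.84

Without shield: q₀ = σΔ(T⁴)/(1/ε₁+1/ε₂−1) with denominator 1.803.
With shield the two gaps are in series; the resistances add: (1/ε₁+1/ε_s−1)+(1/ε_s+1/ε₂−1) = 7.333+6.803 = 14.14.
Heat-flux ratio q₀/q = 14.14/1.803.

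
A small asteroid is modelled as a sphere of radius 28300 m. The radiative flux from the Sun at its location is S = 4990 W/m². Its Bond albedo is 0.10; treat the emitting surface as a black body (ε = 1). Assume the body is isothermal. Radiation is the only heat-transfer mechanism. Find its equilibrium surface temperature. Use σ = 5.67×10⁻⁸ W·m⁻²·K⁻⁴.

At equilibrium, absorbed power = emitted power.
Absorbing cross-section = πr² = 2.516×10⁹ m²; emitting surface = 4πr² = 1.006×10¹⁰ m² (ratio 4).
(1−a)S·A_cross = εσ·A_surf·T⁴  ⇒  T⁴ = (1−a)S/(4σ).
T⁴ = 0.900·4990/(4·5.67×10⁻⁸) = 1.980×10¹⁰ K⁴.
T = (1.980×10¹⁰)^(1/4).

T ≈ 375 K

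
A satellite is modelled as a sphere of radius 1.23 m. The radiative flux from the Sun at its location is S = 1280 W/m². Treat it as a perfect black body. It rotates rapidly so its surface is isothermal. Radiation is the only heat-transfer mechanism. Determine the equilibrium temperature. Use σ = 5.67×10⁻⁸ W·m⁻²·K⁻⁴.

T ≈ 274 K

At equilibrium, absorbed power = emitted power.
Absorbing cross-section = πr² = 4.753 m²; emitting surface = 4πr² = 19.01 m² (ratio 4).
S·A_cross = εσ·A_surf·T⁴  ⇒  T⁴ = S/(4σ).
T⁴ = 1.00·1280/(4·5.67×10⁻⁸) = 5.644×10⁹ K⁴.
T = (5.644×10⁹)^(1/4).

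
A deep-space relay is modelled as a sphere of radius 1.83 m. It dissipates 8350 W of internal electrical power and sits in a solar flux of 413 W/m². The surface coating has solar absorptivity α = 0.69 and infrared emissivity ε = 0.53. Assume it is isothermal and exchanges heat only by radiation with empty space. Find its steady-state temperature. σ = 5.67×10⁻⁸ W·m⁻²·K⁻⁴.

T ≈ 308 K

At steady state, absorbed solar power + internal power = radiated power.
Absorbed: α·S·A_cross = 0.69·413·10.52 = 2998 W (cross-section πr²).
Total input = 2998 + 8350 = 11350 W.
Radiated: εσ·A_surf·T⁴ with A_surf = 4πr² = 42.08 m².
T⁴ = 11350/(0.53·5.67×10⁻⁸·42.08) = 8.973×10⁹ K⁴.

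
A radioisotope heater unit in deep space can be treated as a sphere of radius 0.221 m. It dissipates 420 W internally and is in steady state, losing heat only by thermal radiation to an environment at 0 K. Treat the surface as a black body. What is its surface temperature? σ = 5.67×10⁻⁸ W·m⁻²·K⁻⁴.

T ≈ 331 K

Steady state: internal power = radiated power, P = εσA T⁴.
Radiating area A = 4πr² = 0.6138 m².
T⁴ = P/(εσA) = 420/(1.0·5.67×10⁻⁸·0.6138) = 1.207×10¹⁰ K⁴.
T = (1.207×10¹⁰)^(1/4).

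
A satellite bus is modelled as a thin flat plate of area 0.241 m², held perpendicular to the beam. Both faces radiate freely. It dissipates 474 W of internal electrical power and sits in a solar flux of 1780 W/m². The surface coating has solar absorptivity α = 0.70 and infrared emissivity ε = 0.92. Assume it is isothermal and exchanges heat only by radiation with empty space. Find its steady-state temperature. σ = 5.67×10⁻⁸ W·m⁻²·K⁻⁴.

At steady state, absorbed solar power + internal power = radiated power.
Absorbed: α·S·A_cross = 0.70·1780·0.2410 = 300.3 W (cross-section A).
Total input = 300.3 + 474 = 774.3 W.
Radiated: εσ·A_surf·T⁴ with A_surf = 2A = 0.4820 m².
T⁴ = 774.3/(0.92·5.67×10⁻⁸·0.4820) = 3.080×10¹⁰ K⁴.

T ≈ 419 K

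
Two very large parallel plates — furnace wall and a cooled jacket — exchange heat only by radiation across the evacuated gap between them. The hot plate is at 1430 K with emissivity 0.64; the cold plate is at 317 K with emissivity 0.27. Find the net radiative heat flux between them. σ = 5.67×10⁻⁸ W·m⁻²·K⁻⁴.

q ≈ 55400 W/m²

For two infinite grey parallel plates, q = σ(T₁⁴ − T₂⁴)/(1/ε₁ + 1/ε₂ − 1).
T₁⁴ − T₂⁴ = 4.182×10¹² − 1.010×10¹⁰ = 4.172×10¹² K⁴.
1/ε₁ + 1/ε₂ − 1 = 1.562 + 3.704 − 1 = 4.266.
q = 5.67×10⁻⁸ × 4.172×10¹² / 4.266.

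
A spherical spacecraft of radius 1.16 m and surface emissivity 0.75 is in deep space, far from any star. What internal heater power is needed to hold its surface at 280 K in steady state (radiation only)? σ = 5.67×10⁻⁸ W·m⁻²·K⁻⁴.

P = εσ·4πr²·T⁴.
4πr² = 16.91 m²; T⁴ = 6.147×10⁹ K⁴.
P = 0.75·5.67×10⁻⁸·16.91·6.147×10⁹.

P ≈ 4420 W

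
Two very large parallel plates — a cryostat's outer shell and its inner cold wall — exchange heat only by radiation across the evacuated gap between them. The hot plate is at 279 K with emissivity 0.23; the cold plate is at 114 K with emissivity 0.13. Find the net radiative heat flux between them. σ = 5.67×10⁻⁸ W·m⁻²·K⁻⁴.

q ≈ 30.3 W/m²

For two infinite grey parallel plates, q = σ(T₁⁴ − T₂⁴)/(1/ε₁ + 1/ε₂ − 1).
T₁⁴ − T₂⁴ = 6.059×10⁹ − 1.689×10⁸ = 5.890×10⁹ K⁴.
1/ε₁ + 1/ε₂ − 1 = 4.348 + 7.692 − 1 = 11.04.
q = 5.67×10⁻⁸ × 5.890×10⁹ / 11.04.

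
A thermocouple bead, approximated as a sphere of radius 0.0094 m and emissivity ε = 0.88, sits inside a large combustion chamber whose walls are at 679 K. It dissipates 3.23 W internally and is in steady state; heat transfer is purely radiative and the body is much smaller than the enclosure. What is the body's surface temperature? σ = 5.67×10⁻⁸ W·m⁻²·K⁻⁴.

For a small grey body in a large enclosure, net radiated power = εσA(T⁴ − T_w⁴).
Steady state: P = εσA(T⁴ − T_w⁴) with A = 4πr² = 0.001110 m².
T⁴ = P/(εσA) + T_w⁴ = 3.23/(0.88·5.67×10⁻⁸·0.001110) + (679)⁴
    = 5.830×10¹⁰ + 2.126×10¹¹ = 2.709×10¹¹ K⁴.

T ≈ 721 K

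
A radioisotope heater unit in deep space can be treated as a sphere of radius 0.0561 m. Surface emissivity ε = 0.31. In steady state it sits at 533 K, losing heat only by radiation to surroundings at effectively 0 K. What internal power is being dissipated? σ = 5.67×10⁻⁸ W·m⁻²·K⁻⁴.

P ≈ 56.1 W

Steady state: P = εσA T⁴.
A = 4πr² = 0.03955 m²; T⁴ = (533)⁴ = 8.071×10¹⁰ K⁴.
P = 0.31 × 5.67×10⁻⁸ × 0.03955 × 8.071×10¹⁰.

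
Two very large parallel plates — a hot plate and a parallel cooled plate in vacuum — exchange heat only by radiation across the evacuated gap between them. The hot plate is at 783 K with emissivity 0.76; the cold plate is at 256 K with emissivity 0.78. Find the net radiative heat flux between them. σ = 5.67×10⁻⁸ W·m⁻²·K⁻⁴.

q ≈ 13200 W/m²

For two infinite grey parallel plates, q = σ(T₁⁴ − T₂⁴)/(1/ε₁ + 1/ε₂ − 1).
T₁⁴ − T₂⁴ = 3.759×10¹¹ − 4.295×10⁹ = 3.716×10¹¹ K⁴.
1/ε₁ + 1/ε₂ − 1 = 1.316 + 1.282 − 1 = 1.598.
q = 5.67×10⁻⁸ × 3.716×10¹¹ / 1.598.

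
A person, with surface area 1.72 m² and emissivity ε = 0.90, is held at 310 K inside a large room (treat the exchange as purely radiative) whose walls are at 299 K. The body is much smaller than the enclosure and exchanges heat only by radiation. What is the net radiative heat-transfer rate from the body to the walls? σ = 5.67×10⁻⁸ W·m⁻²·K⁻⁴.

For a small grey body in a large enclosure: P_net = εσA(T_body⁴ − T_wall⁴).
A = 1.72 m²; T_body⁴ − T_wall⁴ = 9.235×10⁹ − 7.993×10⁹ = 1.243×10⁹ K⁴.
|P_net| = 0.90·5.67×10⁻⁸·1.720·1.243×10⁹.

P_net ≈ 109 W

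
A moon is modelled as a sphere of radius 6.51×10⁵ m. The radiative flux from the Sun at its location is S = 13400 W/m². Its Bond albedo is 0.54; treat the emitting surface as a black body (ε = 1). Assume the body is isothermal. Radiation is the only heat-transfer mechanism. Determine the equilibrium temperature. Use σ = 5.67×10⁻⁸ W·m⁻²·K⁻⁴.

T ≈ 406 K

At equilibrium, absorbed power = emitted power.
Absorbing cross-section = πr² = 1.331×10¹² m²; emitting surface = 4πr² = 5.326×10¹² m² (ratio 4).
(1−a)S·A_cross = εσ·A_surf·T⁴  ⇒  T⁴ = (1−a)S/(4σ).
T⁴ = 0.460·13400/(4·5.67×10⁻⁸) = 2.718×10¹⁰ K⁴.
T = (2.718×10¹⁰)^(1/4).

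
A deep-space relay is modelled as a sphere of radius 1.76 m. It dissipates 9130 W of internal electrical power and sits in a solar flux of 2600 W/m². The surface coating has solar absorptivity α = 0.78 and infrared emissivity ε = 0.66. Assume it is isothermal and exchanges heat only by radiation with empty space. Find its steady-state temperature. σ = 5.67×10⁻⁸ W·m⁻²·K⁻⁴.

At steady state, absorbed solar power + internal power = radiated power.
Absorbed: α·S·A_cross = 0.78·2600·9.731 = 19740 W (cross-section πr²).
Total input = 19740 + 9130 = 28870 W.
Radiated: εσ·A_surf·T⁴ with A_surf = 4πr² = 38.93 m².
T⁴ = 28870/(0.66·5.67×10⁻⁸·38.93) = 1.982×10¹⁰ K⁴.

T ≈ 375 K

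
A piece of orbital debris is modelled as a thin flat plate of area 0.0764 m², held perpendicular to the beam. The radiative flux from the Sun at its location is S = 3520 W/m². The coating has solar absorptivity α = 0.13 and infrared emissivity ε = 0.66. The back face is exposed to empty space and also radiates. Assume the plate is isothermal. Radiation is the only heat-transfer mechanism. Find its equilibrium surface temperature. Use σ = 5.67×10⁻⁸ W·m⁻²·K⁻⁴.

T ≈ 280 K

At equilibrium, absorbed power = emitted power.
Absorbing cross-section = A = 0.07640 m²; emitting surface = 2A = 0.1528 m² (ratio 2).
αS·A_cross = εσ·A_surf·T⁴  ⇒  T⁴ = αS/(ε·2σ).
T⁴ = 0.130·3520/(0.66·2·5.67×10⁻⁸) = 6.114×10⁹ K⁴.
T = (6.114×10⁹)^(1/4).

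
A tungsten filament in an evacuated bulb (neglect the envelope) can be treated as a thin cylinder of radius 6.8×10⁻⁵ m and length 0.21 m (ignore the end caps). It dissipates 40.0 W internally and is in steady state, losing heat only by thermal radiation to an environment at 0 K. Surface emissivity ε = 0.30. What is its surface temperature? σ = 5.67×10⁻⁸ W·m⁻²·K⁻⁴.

T ≈ 2260 K

Steady state: internal power = radiated power, P = εσA T⁴.
Radiating area A = 2πrL = 8.972×10⁻⁵ m².
T⁴ = P/(εσA) = 40.0/(0.30·5.67×10⁻⁸·8.972×10⁻⁵) = 2.621×10¹³ K⁴.
T = (2.621×10¹³)^(1/4).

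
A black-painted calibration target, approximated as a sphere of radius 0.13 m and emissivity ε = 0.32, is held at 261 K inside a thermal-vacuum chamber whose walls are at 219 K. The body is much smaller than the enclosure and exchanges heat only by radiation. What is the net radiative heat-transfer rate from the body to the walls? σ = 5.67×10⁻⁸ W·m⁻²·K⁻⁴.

For a small grey body in a large enclosure: P_net = εσA(T_body⁴ − T_wall⁴).
A = 4πr² = 0.2124 m²; T_body⁴ − T_wall⁴ = 4.640×10⁹ − 2.300×10⁹ = 2.340×10⁹ K⁴.
|P_net| = 0.32·5.67×10⁻⁸·0.2124·2.340×10⁹.

P_net ≈ 9.02 W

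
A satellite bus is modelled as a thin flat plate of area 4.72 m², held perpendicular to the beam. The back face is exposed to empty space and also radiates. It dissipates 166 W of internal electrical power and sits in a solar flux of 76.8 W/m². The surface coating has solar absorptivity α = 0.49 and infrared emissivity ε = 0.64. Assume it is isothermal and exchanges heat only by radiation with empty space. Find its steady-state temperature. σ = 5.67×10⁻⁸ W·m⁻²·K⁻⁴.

T ≈ 178 K

At steady state, absorbed solar power + internal power = radiated power.
Absorbed: α·S·A_cross = 0.49·76.8·4.720 = 177.6 W (cross-section A).
Total input = 177.6 + 166 = 343.6 W.
Radiated: εσ·A_surf·T⁴ with A_surf = 2A = 9.440 m².
T⁴ = 343.6/(0.64·5.67×10⁻⁸·9.440) = 1.003×10⁹ K⁴.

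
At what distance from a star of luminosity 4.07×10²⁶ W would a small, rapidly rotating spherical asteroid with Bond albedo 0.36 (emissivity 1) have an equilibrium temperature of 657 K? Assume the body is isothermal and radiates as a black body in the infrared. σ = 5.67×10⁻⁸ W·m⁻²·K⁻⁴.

d ≈ 2.21×10¹⁰ m

For an isothermal black-emitting sphere, (1−a)S·πr² = σ·4πr²·T⁴ ⇒ S = 4σT⁴/(1−a).
S = 4·5.67×10⁻⁸·(657)⁴/0.640 = 66030 W/m².
Flux falls as S = L/(4πd²), so d = √(L/(4πS)) = √(4.07×10²⁶/(4π·66030)).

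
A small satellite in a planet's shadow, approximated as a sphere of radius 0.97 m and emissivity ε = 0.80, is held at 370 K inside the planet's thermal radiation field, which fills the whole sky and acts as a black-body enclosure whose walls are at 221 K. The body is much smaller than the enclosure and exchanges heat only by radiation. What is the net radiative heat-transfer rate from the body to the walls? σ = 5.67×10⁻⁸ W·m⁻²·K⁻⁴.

For a small grey body in a large enclosure: P_net = εσA(T_body⁴ − T_wall⁴).
A = 4πr² = 11.82 m²; T_body⁴ − T_wall⁴ = 1.874×10¹⁰ − 2.385×10⁹ = 1.636×10¹⁰ K⁴.
|P_net| = 0.80·5.67×10⁻⁸·11.82·1.636×10¹⁰.

P_net ≈ 8770 W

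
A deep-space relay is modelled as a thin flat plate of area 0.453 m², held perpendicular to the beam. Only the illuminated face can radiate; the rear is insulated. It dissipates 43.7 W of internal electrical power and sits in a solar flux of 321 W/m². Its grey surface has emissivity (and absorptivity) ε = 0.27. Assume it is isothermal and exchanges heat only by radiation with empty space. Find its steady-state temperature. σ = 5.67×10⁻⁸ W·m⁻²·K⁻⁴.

T ≈ 331 K

At steady state, absorbed solar power + internal power = radiated power.
Absorbed: α·S·A_cross = 0.27·321·0.4530 = 39.26 W (cross-section A).
Total input = 39.26 + 43.7 = 82.96 W.
Radiated: εσ·A_surf·T⁴ with A_surf = A = 0.4530 m².
T⁴ = 82.96/(0.27·5.67×10⁻⁸·0.4530) = 1.196×10¹⁰ K⁴.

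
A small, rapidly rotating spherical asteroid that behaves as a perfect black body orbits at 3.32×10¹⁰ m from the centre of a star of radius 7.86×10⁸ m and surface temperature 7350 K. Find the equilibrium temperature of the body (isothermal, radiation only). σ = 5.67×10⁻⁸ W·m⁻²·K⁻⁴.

The star's surface emits σT_*⁴; at distance d the flux is S = σT_*⁴(R_*/d)².
S = 5.67×10⁻⁸·(7350)⁴·(7.86×10⁸/3.32×10¹⁰)² = 92750 W/m².
For an isothermal sphere T⁴ = (1−a)S/(4σ) = 4.089×10¹¹ K⁴.

T ≈ 800 K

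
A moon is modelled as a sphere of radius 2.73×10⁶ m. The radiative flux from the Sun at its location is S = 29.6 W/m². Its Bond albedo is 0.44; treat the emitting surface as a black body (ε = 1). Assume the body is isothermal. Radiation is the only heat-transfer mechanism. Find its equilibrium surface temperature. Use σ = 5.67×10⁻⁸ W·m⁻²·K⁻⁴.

At equilibrium, absorbed power = emitted power.
Absorbing cross-section = πr² = 2.341×10¹³ m²; emitting surface = 4πr² = 9.366×10¹³ m² (ratio 4).
(1−a)S·A_cross = εσ·A_surf·T⁴  ⇒  T⁴ = (1−a)S/(4σ).
T⁴ = 0.560·29.6/(4·5.67×10⁻⁸) = 7.309×10⁷ K⁴.
T = (7.309×10⁷)^(1/4).

T ≈ 92.5 K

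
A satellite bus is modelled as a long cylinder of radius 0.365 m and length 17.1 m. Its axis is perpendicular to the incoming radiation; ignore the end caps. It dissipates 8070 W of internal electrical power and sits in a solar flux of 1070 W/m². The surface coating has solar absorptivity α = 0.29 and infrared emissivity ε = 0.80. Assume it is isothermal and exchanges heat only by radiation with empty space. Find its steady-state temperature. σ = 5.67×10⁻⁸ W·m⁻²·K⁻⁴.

At steady state, absorbed solar power + internal power = radiated power.
Absorbed: α·S·A_cross = 0.29·1070·12.48 = 3873 W (cross-section 2rL).
Total input = 3873 + 8070 = 11940 W.
Radiated: εσ·A_surf·T⁴ with A_surf = 2πrL = 39.22 m².
T⁴ = 11940/(0.80·5.67×10⁻⁸·39.22) = 6.714×10⁹ K⁴.

T ≈ 286 K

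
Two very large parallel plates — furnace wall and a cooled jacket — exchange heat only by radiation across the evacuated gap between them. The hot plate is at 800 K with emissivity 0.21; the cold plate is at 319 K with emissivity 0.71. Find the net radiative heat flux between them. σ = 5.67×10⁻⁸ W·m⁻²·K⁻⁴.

For two infinite grey parallel plates, q = σ(T₁⁴ − T₂⁴)/(1/ε₁ + 1/ε₂ − 1).
T₁⁴ − T₂⁴ = 4.096×10¹¹ − 1.036×10¹⁰ = 3.992×10¹¹ K⁴.
1/ε₁ + 1/ε₂ − 1 = 4.762 + 1.408 − 1 = 5.170.
q = 5.67×10⁻⁸ × 3.992×10¹¹ / 5.170.

q ≈ 4380 W/m²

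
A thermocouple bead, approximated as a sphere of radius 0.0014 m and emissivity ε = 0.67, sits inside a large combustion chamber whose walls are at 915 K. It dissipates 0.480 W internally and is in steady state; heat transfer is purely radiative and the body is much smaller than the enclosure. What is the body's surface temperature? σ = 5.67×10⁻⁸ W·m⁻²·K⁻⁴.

For a small grey body in a large enclosure, net radiated power = εσA(T⁴ − T_w⁴).
Steady state: P = εσA(T⁴ − T_w⁴) with A = 4πr² = 2.463×10⁻⁵ m².
T⁴ = P/(εσA) + T_w⁴ = 0.480/(0.67·5.67×10⁻⁸·2.463×10⁻⁵) + (915)⁴
    = 5.130×10¹¹ + 7.009×10¹¹ = 1.214×10¹² K⁴.

T ≈ 1050 K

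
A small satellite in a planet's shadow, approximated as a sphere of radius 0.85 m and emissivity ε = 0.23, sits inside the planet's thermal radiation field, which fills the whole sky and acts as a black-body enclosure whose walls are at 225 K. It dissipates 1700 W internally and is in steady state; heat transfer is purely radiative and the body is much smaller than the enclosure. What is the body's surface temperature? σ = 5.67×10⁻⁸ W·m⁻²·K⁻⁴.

T ≈ 361 K

For a small grey body in a large enclosure, net radiated power = εσA(T⁴ − T_w⁴).
Steady state: P = εσA(T⁴ − T_w⁴) with A = 4πr² = 9.079 m².
T⁴ = P/(εσA) + T_w⁴ = 1700/(0.23·5.67×10⁻⁸·9.079) + (225)⁴
    = 1.436×10¹⁰ + 2.563×10⁹ = 1.692×10¹⁰ K⁴.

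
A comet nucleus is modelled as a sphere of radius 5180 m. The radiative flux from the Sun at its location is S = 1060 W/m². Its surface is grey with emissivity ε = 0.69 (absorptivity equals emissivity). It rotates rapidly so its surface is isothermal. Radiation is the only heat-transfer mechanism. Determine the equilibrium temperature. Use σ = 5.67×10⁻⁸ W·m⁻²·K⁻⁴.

At equilibrium, absorbed power = emitted power.
Absorbing cross-section = πr² = 8.430×10⁷ m²; emitting surface = 4πr² = 3.372×10⁸ m² (ratio 4).
εS·A_cross = εσ·A_surf·T⁴  ⇒  T⁴ = S/(4σ)   (ε cancels).
T⁴ = 1060/(4·5.67×10⁻⁸) = 4.674×10⁹ K⁴.
T = (4.674×10⁹)^(1/4).

T ≈ 261 K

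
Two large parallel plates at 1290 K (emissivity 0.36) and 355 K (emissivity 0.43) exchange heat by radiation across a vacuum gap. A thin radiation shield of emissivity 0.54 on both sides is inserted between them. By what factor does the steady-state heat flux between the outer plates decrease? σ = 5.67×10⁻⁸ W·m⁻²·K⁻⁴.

factor ≈ 1.66

Without shield: q₀ = σΔ(T⁴)/(1/ε₁+1/ε₂−1) with denominator 4.103.
With shield the two gaps are in series; the resistances add: (1/ε₁+1/ε_s−1)+(1/ε_s+1/ε₂−1) = 3.630+3.177 = 6.807.
Heat-flux ratio q₀/q = 6.807/4.103.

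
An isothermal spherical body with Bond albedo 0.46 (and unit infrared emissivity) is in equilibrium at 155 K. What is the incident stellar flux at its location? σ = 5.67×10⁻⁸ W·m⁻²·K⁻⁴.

S ≈ 242 W/m²

(1−a)S·πr² = σ·4πr²·T⁴ ⇒ S = 4σT⁴/(1−a).
S = 4·5.67×10⁻⁸·5.772×10⁸/0.540.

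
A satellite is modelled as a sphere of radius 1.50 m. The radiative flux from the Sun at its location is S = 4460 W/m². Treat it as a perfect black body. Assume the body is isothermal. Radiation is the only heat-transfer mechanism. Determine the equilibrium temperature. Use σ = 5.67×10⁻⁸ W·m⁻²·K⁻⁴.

T ≈ 374 K

At equilibrium, absorbed power = emitted power.
Absorbing cross-section = πr² = 7.069 m²; emitting surface = 4πr² = 28.27 m² (ratio 4).
S·A_cross = εσ·A_surf·T⁴  ⇒  T⁴ = S/(4σ).
T⁴ = 1.00·4460/(4·5.67×10⁻⁸) = 1.966×10¹⁰ K⁴.
T = (1.966×10¹⁰)^(1/4).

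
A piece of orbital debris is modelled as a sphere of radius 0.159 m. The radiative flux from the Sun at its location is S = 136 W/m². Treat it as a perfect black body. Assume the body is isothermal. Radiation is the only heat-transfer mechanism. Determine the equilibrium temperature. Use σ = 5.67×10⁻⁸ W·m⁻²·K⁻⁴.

T ≈ 156 K

At equilibrium, absorbed power = emitted power.
Absorbing cross-section = πr² = 0.07942 m²; emitting surface = 4πr² = 0.3177 m² (ratio 4).
S·A_cross = εσ·A_surf·T⁴  ⇒  T⁴ = S/(4σ).
T⁴ = 1.00·136/(4·5.67×10⁻⁸) = 5.996×10⁸ K⁴.
T = (5.996×10⁸)^(1/4).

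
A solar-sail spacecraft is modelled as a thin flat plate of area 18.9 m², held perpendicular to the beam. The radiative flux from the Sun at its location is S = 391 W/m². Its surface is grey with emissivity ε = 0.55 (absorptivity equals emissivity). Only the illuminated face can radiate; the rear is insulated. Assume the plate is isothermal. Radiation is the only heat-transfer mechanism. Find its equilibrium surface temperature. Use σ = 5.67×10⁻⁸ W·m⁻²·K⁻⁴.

At equilibrium, absorbed power = emitted power.
Absorbing cross-section = A = 18.90 m²; emitting surface = A = 18.90 m² (ratio 1).
εS·A_cross = εσ·A_surf·T⁴  ⇒  T⁴ = S/(1σ)   (ε cancels).
T⁴ = 391/(1·5.67×10⁻⁸) = 6.896×10⁹ K⁴.
T = (6.896×10⁹)^(1/4).

T ≈ 288 K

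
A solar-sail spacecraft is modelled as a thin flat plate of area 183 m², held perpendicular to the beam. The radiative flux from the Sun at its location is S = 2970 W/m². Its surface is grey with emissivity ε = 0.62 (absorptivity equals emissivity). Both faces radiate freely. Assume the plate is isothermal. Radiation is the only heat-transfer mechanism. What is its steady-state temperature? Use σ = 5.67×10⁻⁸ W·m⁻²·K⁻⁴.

T ≈ 402 K

At equilibrium, absorbed power = emitted power.
Absorbing cross-section = A = 183.0 m²; emitting surface = 2A = 366.0 m² (ratio 2).
εS·A_cross = εσ·A_surf·T⁴  ⇒  T⁴ = S/(2σ)   (ε cancels).
T⁴ = 2970/(2·5.67×10⁻⁸) = 2.619×10¹⁰ K⁴.
T = (2.619×10¹⁰)^(1/4).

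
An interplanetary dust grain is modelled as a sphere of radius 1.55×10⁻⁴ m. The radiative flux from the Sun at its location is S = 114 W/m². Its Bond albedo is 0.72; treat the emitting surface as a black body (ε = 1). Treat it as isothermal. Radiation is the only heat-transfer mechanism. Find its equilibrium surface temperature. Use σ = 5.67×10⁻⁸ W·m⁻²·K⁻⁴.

T ≈ 109 K

At equilibrium, absorbed power = emitted power.
Absorbing cross-section = πr² = 7.548×10⁻⁸ m²; emitting surface = 4πr² = 3.019×10⁻⁷ m² (ratio 4).
(1−a)S·A_cross = εσ·A_surf·T⁴  ⇒  T⁴ = (1−a)S/(4σ).
T⁴ = 0.280·114/(4·5.67×10⁻⁸) = 1.407×10⁸ K⁴.
T = (1.407×10⁸)^(1/4).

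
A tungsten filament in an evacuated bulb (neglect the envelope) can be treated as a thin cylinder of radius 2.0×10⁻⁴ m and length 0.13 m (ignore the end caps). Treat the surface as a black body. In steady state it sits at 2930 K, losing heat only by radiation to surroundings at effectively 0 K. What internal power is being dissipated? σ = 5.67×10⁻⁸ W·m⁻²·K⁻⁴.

P ≈ 683 W

Steady state: P = εσA T⁴.
A = 2πrL = 1.634×10⁻⁴ m²; T⁴ = (2930)⁴ = 7.370×10¹³ K⁴.
P = 1.0 × 5.67×10⁻⁸ × 1.634×10⁻⁴ × 7.370×10¹³.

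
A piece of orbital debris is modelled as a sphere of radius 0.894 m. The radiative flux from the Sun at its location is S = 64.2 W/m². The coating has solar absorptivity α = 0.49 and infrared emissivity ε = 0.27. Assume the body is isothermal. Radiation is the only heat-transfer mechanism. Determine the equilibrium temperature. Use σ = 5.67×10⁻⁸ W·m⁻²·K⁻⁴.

T ≈ 151 K

At equilibrium, absorbed power = emitted power.
Absorbing cross-section = πr² = 2.511 m²; emitting surface = 4πr² = 10.04 m² (ratio 4).
αS·A_cross = εσ·A_surf·T⁴  ⇒  T⁴ = αS/(ε·4σ).
T⁴ = 0.490·64.2/(0.27·4·5.67×10⁻⁸) = 5.137×10⁸ K⁴.
T = (5.137×10⁸)^(1/4).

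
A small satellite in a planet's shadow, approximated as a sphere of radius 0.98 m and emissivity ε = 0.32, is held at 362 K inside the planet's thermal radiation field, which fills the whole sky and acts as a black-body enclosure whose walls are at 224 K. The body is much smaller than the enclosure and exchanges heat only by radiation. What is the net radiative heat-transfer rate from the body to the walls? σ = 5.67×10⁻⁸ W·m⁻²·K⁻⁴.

P_net ≈ 3210 W

For a small grey body in a large enclosure: P_net = εσA(T_body⁴ − T_wall⁴).
A = 4πr² = 12.07 m²; T_body⁴ − T_wall⁴ = 1.717×10¹⁰ − 2.518×10⁹ = 1.465×10¹⁰ K⁴.
|P_net| = 0.32·5.67×10⁻⁸·12.07·1.465×10¹⁰.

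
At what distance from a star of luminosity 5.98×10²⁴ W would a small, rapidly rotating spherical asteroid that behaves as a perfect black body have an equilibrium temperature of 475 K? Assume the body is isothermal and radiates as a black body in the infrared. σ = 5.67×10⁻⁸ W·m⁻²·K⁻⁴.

d ≈ 6.42×10⁹ m

For an isothermal black-emitting sphere, (1−a)S·πr² = σ·4πr²·T⁴ ⇒ S = 4σT⁴/(1−a).
S = 4·5.67×10⁻⁸·(475)⁴/1.00 = 11550 W/m².
Flux falls as S = L/(4πd²), so d = √(L/(4πS)) = √(5.98×10²⁴/(4π·11550)).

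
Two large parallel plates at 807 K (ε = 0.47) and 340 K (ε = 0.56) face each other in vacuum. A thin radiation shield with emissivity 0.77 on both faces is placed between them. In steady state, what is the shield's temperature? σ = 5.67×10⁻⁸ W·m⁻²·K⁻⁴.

T_s ≈ 671 K

In steady state the net flux on the hot side equals that on the cold side.
σ(T₁⁴−T_s⁴)/D₁ = σ(T_s⁴−T₂⁴)/D₂, with D₁ = 1/ε₁+1/ε_s−1 = 2.426, D₂ = 1/ε_s+1/ε₂−1 = 2.084.
Solve for T_s⁴: T_s⁴ = (D₂·T₁⁴ + D₁·T₂⁴)/(D₁+D₂) = 2.032×10¹¹ K⁴.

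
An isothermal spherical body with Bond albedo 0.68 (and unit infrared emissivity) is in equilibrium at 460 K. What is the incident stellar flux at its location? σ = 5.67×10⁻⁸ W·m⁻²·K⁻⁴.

S ≈ 31700 W/m²

(1−a)S·πr² = σ·4πr²·T⁴ ⇒ S = 4σT⁴/(1−a).
S = 4·5.67×10⁻⁸·4.477×10¹⁰/0.320.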